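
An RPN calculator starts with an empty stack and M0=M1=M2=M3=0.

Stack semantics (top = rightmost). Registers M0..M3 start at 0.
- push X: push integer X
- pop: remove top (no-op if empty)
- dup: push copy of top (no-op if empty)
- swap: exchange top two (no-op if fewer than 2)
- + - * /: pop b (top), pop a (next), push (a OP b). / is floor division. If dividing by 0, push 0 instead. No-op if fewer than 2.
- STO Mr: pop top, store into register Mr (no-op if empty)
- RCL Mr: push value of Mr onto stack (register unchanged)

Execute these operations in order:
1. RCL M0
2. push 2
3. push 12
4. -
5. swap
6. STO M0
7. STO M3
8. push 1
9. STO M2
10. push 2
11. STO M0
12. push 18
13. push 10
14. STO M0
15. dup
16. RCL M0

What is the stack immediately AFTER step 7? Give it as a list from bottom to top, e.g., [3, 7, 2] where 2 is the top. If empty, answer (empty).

After op 1 (RCL M0): stack=[0] mem=[0,0,0,0]
After op 2 (push 2): stack=[0,2] mem=[0,0,0,0]
After op 3 (push 12): stack=[0,2,12] mem=[0,0,0,0]
After op 4 (-): stack=[0,-10] mem=[0,0,0,0]
After op 5 (swap): stack=[-10,0] mem=[0,0,0,0]
After op 6 (STO M0): stack=[-10] mem=[0,0,0,0]
After op 7 (STO M3): stack=[empty] mem=[0,0,0,-10]

(empty)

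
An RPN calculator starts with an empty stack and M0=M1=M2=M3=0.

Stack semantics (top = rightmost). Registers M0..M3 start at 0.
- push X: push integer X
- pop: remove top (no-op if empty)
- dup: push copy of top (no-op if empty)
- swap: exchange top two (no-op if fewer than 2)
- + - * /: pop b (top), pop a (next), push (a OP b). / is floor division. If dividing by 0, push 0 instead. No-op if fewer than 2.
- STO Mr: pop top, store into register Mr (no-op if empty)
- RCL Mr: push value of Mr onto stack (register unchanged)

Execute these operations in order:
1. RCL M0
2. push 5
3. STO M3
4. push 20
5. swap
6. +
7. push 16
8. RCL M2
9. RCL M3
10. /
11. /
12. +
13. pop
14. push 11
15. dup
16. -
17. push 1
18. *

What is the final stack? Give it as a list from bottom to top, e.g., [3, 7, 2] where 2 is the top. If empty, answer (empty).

Answer: [0]

Derivation:
After op 1 (RCL M0): stack=[0] mem=[0,0,0,0]
After op 2 (push 5): stack=[0,5] mem=[0,0,0,0]
After op 3 (STO M3): stack=[0] mem=[0,0,0,5]
After op 4 (push 20): stack=[0,20] mem=[0,0,0,5]
After op 5 (swap): stack=[20,0] mem=[0,0,0,5]
After op 6 (+): stack=[20] mem=[0,0,0,5]
After op 7 (push 16): stack=[20,16] mem=[0,0,0,5]
After op 8 (RCL M2): stack=[20,16,0] mem=[0,0,0,5]
After op 9 (RCL M3): stack=[20,16,0,5] mem=[0,0,0,5]
After op 10 (/): stack=[20,16,0] mem=[0,0,0,5]
After op 11 (/): stack=[20,0] mem=[0,0,0,5]
After op 12 (+): stack=[20] mem=[0,0,0,5]
After op 13 (pop): stack=[empty] mem=[0,0,0,5]
After op 14 (push 11): stack=[11] mem=[0,0,0,5]
After op 15 (dup): stack=[11,11] mem=[0,0,0,5]
After op 16 (-): stack=[0] mem=[0,0,0,5]
After op 17 (push 1): stack=[0,1] mem=[0,0,0,5]
After op 18 (*): stack=[0] mem=[0,0,0,5]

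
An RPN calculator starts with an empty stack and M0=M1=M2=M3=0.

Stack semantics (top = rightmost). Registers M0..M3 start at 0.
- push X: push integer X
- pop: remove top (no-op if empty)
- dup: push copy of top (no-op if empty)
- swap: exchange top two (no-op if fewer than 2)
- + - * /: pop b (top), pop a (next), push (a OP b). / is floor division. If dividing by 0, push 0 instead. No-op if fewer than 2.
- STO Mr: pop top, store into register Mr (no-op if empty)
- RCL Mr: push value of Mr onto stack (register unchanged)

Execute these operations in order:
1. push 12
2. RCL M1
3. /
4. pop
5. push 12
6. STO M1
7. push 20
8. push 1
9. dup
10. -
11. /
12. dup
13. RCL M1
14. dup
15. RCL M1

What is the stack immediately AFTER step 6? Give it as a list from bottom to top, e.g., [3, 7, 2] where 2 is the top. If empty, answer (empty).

After op 1 (push 12): stack=[12] mem=[0,0,0,0]
After op 2 (RCL M1): stack=[12,0] mem=[0,0,0,0]
After op 3 (/): stack=[0] mem=[0,0,0,0]
After op 4 (pop): stack=[empty] mem=[0,0,0,0]
After op 5 (push 12): stack=[12] mem=[0,0,0,0]
After op 6 (STO M1): stack=[empty] mem=[0,12,0,0]

(empty)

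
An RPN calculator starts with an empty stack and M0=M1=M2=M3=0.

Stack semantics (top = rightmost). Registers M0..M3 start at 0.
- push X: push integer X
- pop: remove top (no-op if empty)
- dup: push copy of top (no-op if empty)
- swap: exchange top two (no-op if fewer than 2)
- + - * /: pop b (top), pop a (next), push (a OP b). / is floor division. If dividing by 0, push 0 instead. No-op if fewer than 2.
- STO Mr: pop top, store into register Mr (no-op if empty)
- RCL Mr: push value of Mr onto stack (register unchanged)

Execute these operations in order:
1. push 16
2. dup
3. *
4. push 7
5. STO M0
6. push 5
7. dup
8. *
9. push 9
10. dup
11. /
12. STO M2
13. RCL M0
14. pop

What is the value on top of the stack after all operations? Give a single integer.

After op 1 (push 16): stack=[16] mem=[0,0,0,0]
After op 2 (dup): stack=[16,16] mem=[0,0,0,0]
After op 3 (*): stack=[256] mem=[0,0,0,0]
After op 4 (push 7): stack=[256,7] mem=[0,0,0,0]
After op 5 (STO M0): stack=[256] mem=[7,0,0,0]
After op 6 (push 5): stack=[256,5] mem=[7,0,0,0]
After op 7 (dup): stack=[256,5,5] mem=[7,0,0,0]
After op 8 (*): stack=[256,25] mem=[7,0,0,0]
After op 9 (push 9): stack=[256,25,9] mem=[7,0,0,0]
After op 10 (dup): stack=[256,25,9,9] mem=[7,0,0,0]
After op 11 (/): stack=[256,25,1] mem=[7,0,0,0]
After op 12 (STO M2): stack=[256,25] mem=[7,0,1,0]
After op 13 (RCL M0): stack=[256,25,7] mem=[7,0,1,0]
After op 14 (pop): stack=[256,25] mem=[7,0,1,0]

Answer: 25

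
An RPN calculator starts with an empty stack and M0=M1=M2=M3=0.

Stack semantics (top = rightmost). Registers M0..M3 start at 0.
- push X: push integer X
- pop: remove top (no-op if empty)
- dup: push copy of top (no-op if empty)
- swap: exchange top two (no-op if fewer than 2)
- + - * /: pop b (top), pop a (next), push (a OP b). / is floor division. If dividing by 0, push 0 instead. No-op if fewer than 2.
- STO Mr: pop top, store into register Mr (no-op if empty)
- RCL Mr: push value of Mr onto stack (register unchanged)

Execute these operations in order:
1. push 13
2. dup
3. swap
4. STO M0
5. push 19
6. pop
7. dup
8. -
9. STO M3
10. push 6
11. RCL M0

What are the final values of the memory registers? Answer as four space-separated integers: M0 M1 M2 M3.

After op 1 (push 13): stack=[13] mem=[0,0,0,0]
After op 2 (dup): stack=[13,13] mem=[0,0,0,0]
After op 3 (swap): stack=[13,13] mem=[0,0,0,0]
After op 4 (STO M0): stack=[13] mem=[13,0,0,0]
After op 5 (push 19): stack=[13,19] mem=[13,0,0,0]
After op 6 (pop): stack=[13] mem=[13,0,0,0]
After op 7 (dup): stack=[13,13] mem=[13,0,0,0]
After op 8 (-): stack=[0] mem=[13,0,0,0]
After op 9 (STO M3): stack=[empty] mem=[13,0,0,0]
After op 10 (push 6): stack=[6] mem=[13,0,0,0]
After op 11 (RCL M0): stack=[6,13] mem=[13,0,0,0]

Answer: 13 0 0 0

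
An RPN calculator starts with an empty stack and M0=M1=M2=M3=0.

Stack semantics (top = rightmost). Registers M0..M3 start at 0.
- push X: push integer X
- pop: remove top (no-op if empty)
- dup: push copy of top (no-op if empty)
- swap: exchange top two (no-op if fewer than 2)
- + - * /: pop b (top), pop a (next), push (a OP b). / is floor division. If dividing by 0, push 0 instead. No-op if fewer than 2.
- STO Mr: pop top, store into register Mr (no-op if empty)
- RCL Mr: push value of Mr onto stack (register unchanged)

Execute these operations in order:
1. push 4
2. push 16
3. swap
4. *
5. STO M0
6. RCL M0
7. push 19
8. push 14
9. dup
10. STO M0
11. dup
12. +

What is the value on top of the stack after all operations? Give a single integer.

After op 1 (push 4): stack=[4] mem=[0,0,0,0]
After op 2 (push 16): stack=[4,16] mem=[0,0,0,0]
After op 3 (swap): stack=[16,4] mem=[0,0,0,0]
After op 4 (*): stack=[64] mem=[0,0,0,0]
After op 5 (STO M0): stack=[empty] mem=[64,0,0,0]
After op 6 (RCL M0): stack=[64] mem=[64,0,0,0]
After op 7 (push 19): stack=[64,19] mem=[64,0,0,0]
After op 8 (push 14): stack=[64,19,14] mem=[64,0,0,0]
After op 9 (dup): stack=[64,19,14,14] mem=[64,0,0,0]
After op 10 (STO M0): stack=[64,19,14] mem=[14,0,0,0]
After op 11 (dup): stack=[64,19,14,14] mem=[14,0,0,0]
After op 12 (+): stack=[64,19,28] mem=[14,0,0,0]

Answer: 28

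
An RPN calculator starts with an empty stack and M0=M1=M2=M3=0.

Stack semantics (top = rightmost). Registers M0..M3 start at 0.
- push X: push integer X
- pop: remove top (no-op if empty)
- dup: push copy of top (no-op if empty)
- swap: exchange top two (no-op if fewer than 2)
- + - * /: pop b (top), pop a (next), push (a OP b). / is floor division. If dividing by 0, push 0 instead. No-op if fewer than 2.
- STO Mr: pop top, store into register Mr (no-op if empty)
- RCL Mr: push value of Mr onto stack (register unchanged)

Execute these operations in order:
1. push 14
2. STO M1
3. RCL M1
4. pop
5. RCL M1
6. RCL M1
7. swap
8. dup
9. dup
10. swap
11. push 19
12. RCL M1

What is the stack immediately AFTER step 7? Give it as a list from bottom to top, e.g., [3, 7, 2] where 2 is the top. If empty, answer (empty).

After op 1 (push 14): stack=[14] mem=[0,0,0,0]
After op 2 (STO M1): stack=[empty] mem=[0,14,0,0]
After op 3 (RCL M1): stack=[14] mem=[0,14,0,0]
After op 4 (pop): stack=[empty] mem=[0,14,0,0]
After op 5 (RCL M1): stack=[14] mem=[0,14,0,0]
After op 6 (RCL M1): stack=[14,14] mem=[0,14,0,0]
After op 7 (swap): stack=[14,14] mem=[0,14,0,0]

[14, 14]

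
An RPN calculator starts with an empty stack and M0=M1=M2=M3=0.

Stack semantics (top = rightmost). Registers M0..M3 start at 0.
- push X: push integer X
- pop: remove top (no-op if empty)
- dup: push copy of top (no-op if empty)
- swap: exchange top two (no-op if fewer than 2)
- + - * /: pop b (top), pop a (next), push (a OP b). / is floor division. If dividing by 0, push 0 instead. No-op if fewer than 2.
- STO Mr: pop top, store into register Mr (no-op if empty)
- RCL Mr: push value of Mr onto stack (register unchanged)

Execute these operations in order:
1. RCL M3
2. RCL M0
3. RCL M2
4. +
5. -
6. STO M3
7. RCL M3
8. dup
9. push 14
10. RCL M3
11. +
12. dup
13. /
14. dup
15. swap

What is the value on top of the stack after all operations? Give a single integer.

Answer: 1

Derivation:
After op 1 (RCL M3): stack=[0] mem=[0,0,0,0]
After op 2 (RCL M0): stack=[0,0] mem=[0,0,0,0]
After op 3 (RCL M2): stack=[0,0,0] mem=[0,0,0,0]
After op 4 (+): stack=[0,0] mem=[0,0,0,0]
After op 5 (-): stack=[0] mem=[0,0,0,0]
After op 6 (STO M3): stack=[empty] mem=[0,0,0,0]
After op 7 (RCL M3): stack=[0] mem=[0,0,0,0]
After op 8 (dup): stack=[0,0] mem=[0,0,0,0]
After op 9 (push 14): stack=[0,0,14] mem=[0,0,0,0]
After op 10 (RCL M3): stack=[0,0,14,0] mem=[0,0,0,0]
After op 11 (+): stack=[0,0,14] mem=[0,0,0,0]
After op 12 (dup): stack=[0,0,14,14] mem=[0,0,0,0]
After op 13 (/): stack=[0,0,1] mem=[0,0,0,0]
After op 14 (dup): stack=[0,0,1,1] mem=[0,0,0,0]
After op 15 (swap): stack=[0,0,1,1] mem=[0,0,0,0]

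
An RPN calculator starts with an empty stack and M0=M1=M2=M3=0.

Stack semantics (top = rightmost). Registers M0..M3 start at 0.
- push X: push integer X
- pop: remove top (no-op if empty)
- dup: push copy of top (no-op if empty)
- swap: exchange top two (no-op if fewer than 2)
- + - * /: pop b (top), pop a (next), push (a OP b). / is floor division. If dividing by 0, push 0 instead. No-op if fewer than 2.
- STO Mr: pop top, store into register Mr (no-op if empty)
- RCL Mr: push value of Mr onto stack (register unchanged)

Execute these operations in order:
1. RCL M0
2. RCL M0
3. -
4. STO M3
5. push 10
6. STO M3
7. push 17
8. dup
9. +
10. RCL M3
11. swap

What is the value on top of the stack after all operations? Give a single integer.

After op 1 (RCL M0): stack=[0] mem=[0,0,0,0]
After op 2 (RCL M0): stack=[0,0] mem=[0,0,0,0]
After op 3 (-): stack=[0] mem=[0,0,0,0]
After op 4 (STO M3): stack=[empty] mem=[0,0,0,0]
After op 5 (push 10): stack=[10] mem=[0,0,0,0]
After op 6 (STO M3): stack=[empty] mem=[0,0,0,10]
After op 7 (push 17): stack=[17] mem=[0,0,0,10]
After op 8 (dup): stack=[17,17] mem=[0,0,0,10]
After op 9 (+): stack=[34] mem=[0,0,0,10]
After op 10 (RCL M3): stack=[34,10] mem=[0,0,0,10]
After op 11 (swap): stack=[10,34] mem=[0,0,0,10]

Answer: 34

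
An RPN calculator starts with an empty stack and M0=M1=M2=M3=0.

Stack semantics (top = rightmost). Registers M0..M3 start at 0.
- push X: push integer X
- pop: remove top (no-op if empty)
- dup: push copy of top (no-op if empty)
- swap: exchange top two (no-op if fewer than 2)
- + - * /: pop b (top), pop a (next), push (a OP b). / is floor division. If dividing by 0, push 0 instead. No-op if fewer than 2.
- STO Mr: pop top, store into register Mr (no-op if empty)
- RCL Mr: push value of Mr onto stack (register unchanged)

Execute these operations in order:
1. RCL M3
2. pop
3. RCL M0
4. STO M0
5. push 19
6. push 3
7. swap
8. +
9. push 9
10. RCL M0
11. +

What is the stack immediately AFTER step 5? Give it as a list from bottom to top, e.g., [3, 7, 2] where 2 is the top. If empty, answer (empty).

After op 1 (RCL M3): stack=[0] mem=[0,0,0,0]
After op 2 (pop): stack=[empty] mem=[0,0,0,0]
After op 3 (RCL M0): stack=[0] mem=[0,0,0,0]
After op 4 (STO M0): stack=[empty] mem=[0,0,0,0]
After op 5 (push 19): stack=[19] mem=[0,0,0,0]

[19]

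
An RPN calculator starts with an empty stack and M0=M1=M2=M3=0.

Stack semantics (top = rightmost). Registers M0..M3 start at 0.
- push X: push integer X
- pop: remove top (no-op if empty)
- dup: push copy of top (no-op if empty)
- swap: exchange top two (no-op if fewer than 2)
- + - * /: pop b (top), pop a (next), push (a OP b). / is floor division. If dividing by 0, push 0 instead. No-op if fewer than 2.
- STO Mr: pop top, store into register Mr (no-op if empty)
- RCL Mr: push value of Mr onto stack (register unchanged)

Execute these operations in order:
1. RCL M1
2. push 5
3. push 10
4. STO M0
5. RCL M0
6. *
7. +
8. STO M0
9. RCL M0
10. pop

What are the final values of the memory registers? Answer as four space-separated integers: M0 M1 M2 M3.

After op 1 (RCL M1): stack=[0] mem=[0,0,0,0]
After op 2 (push 5): stack=[0,5] mem=[0,0,0,0]
After op 3 (push 10): stack=[0,5,10] mem=[0,0,0,0]
After op 4 (STO M0): stack=[0,5] mem=[10,0,0,0]
After op 5 (RCL M0): stack=[0,5,10] mem=[10,0,0,0]
After op 6 (*): stack=[0,50] mem=[10,0,0,0]
After op 7 (+): stack=[50] mem=[10,0,0,0]
After op 8 (STO M0): stack=[empty] mem=[50,0,0,0]
After op 9 (RCL M0): stack=[50] mem=[50,0,0,0]
After op 10 (pop): stack=[empty] mem=[50,0,0,0]

Answer: 50 0 0 0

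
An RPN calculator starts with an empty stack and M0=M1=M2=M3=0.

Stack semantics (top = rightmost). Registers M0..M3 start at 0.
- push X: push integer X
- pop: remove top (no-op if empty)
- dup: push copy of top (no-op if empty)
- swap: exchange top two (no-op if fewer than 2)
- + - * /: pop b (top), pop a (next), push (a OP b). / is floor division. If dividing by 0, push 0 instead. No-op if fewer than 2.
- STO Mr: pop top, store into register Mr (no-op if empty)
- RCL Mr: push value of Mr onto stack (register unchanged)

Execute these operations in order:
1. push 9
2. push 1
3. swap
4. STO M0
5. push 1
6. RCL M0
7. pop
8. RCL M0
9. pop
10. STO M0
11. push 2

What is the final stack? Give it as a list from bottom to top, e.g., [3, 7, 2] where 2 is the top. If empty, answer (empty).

Answer: [1, 2]

Derivation:
After op 1 (push 9): stack=[9] mem=[0,0,0,0]
After op 2 (push 1): stack=[9,1] mem=[0,0,0,0]
After op 3 (swap): stack=[1,9] mem=[0,0,0,0]
After op 4 (STO M0): stack=[1] mem=[9,0,0,0]
After op 5 (push 1): stack=[1,1] mem=[9,0,0,0]
After op 6 (RCL M0): stack=[1,1,9] mem=[9,0,0,0]
After op 7 (pop): stack=[1,1] mem=[9,0,0,0]
After op 8 (RCL M0): stack=[1,1,9] mem=[9,0,0,0]
After op 9 (pop): stack=[1,1] mem=[9,0,0,0]
After op 10 (STO M0): stack=[1] mem=[1,0,0,0]
After op 11 (push 2): stack=[1,2] mem=[1,0,0,0]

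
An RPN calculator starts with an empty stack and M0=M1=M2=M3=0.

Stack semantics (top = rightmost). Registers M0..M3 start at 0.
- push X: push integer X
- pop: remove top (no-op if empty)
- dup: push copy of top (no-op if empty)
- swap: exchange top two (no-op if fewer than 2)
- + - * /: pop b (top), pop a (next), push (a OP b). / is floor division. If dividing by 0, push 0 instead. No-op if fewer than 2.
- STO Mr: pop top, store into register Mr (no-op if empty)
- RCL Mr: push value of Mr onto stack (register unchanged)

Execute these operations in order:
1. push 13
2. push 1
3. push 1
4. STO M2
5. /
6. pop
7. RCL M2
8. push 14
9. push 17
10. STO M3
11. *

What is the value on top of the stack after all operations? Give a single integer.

Answer: 14

Derivation:
After op 1 (push 13): stack=[13] mem=[0,0,0,0]
After op 2 (push 1): stack=[13,1] mem=[0,0,0,0]
After op 3 (push 1): stack=[13,1,1] mem=[0,0,0,0]
After op 4 (STO M2): stack=[13,1] mem=[0,0,1,0]
After op 5 (/): stack=[13] mem=[0,0,1,0]
After op 6 (pop): stack=[empty] mem=[0,0,1,0]
After op 7 (RCL M2): stack=[1] mem=[0,0,1,0]
After op 8 (push 14): stack=[1,14] mem=[0,0,1,0]
After op 9 (push 17): stack=[1,14,17] mem=[0,0,1,0]
After op 10 (STO M3): stack=[1,14] mem=[0,0,1,17]
After op 11 (*): stack=[14] mem=[0,0,1,17]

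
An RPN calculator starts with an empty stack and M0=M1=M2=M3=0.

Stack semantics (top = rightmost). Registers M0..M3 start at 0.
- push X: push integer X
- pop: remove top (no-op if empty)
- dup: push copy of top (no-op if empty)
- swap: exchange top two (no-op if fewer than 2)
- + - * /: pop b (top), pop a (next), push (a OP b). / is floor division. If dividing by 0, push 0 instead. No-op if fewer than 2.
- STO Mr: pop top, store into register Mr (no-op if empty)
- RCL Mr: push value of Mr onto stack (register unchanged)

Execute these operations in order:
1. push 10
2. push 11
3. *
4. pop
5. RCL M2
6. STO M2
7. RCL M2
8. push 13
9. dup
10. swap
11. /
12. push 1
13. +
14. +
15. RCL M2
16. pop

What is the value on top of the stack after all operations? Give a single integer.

Answer: 2

Derivation:
After op 1 (push 10): stack=[10] mem=[0,0,0,0]
After op 2 (push 11): stack=[10,11] mem=[0,0,0,0]
After op 3 (*): stack=[110] mem=[0,0,0,0]
After op 4 (pop): stack=[empty] mem=[0,0,0,0]
After op 5 (RCL M2): stack=[0] mem=[0,0,0,0]
After op 6 (STO M2): stack=[empty] mem=[0,0,0,0]
After op 7 (RCL M2): stack=[0] mem=[0,0,0,0]
After op 8 (push 13): stack=[0,13] mem=[0,0,0,0]
After op 9 (dup): stack=[0,13,13] mem=[0,0,0,0]
After op 10 (swap): stack=[0,13,13] mem=[0,0,0,0]
After op 11 (/): stack=[0,1] mem=[0,0,0,0]
After op 12 (push 1): stack=[0,1,1] mem=[0,0,0,0]
After op 13 (+): stack=[0,2] mem=[0,0,0,0]
After op 14 (+): stack=[2] mem=[0,0,0,0]
After op 15 (RCL M2): stack=[2,0] mem=[0,0,0,0]
After op 16 (pop): stack=[2] mem=[0,0,0,0]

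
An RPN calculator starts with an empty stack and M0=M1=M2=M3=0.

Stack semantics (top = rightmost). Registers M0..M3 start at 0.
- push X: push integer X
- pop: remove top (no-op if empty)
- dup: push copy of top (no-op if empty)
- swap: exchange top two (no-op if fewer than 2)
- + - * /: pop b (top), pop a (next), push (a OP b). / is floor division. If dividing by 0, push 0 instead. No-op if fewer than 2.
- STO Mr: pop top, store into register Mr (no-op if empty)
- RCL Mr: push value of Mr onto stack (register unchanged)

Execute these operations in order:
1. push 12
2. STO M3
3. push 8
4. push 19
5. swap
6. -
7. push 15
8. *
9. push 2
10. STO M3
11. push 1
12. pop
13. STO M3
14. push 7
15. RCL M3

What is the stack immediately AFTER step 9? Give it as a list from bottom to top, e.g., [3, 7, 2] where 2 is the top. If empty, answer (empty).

After op 1 (push 12): stack=[12] mem=[0,0,0,0]
After op 2 (STO M3): stack=[empty] mem=[0,0,0,12]
After op 3 (push 8): stack=[8] mem=[0,0,0,12]
After op 4 (push 19): stack=[8,19] mem=[0,0,0,12]
After op 5 (swap): stack=[19,8] mem=[0,0,0,12]
After op 6 (-): stack=[11] mem=[0,0,0,12]
After op 7 (push 15): stack=[11,15] mem=[0,0,0,12]
After op 8 (*): stack=[165] mem=[0,0,0,12]
After op 9 (push 2): stack=[165,2] mem=[0,0,0,12]

[165, 2]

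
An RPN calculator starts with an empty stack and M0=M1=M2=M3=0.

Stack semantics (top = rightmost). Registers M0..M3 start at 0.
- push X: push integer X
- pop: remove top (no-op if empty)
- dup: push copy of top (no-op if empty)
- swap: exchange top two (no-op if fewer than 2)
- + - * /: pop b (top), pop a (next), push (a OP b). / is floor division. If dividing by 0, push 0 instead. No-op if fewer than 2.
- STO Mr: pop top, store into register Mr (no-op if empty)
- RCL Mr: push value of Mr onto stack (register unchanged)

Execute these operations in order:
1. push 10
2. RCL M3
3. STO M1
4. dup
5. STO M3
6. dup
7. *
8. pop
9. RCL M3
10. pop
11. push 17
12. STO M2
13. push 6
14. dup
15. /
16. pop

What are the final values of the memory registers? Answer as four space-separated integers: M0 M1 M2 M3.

After op 1 (push 10): stack=[10] mem=[0,0,0,0]
After op 2 (RCL M3): stack=[10,0] mem=[0,0,0,0]
After op 3 (STO M1): stack=[10] mem=[0,0,0,0]
After op 4 (dup): stack=[10,10] mem=[0,0,0,0]
After op 5 (STO M3): stack=[10] mem=[0,0,0,10]
After op 6 (dup): stack=[10,10] mem=[0,0,0,10]
After op 7 (*): stack=[100] mem=[0,0,0,10]
After op 8 (pop): stack=[empty] mem=[0,0,0,10]
After op 9 (RCL M3): stack=[10] mem=[0,0,0,10]
After op 10 (pop): stack=[empty] mem=[0,0,0,10]
After op 11 (push 17): stack=[17] mem=[0,0,0,10]
After op 12 (STO M2): stack=[empty] mem=[0,0,17,10]
After op 13 (push 6): stack=[6] mem=[0,0,17,10]
After op 14 (dup): stack=[6,6] mem=[0,0,17,10]
After op 15 (/): stack=[1] mem=[0,0,17,10]
After op 16 (pop): stack=[empty] mem=[0,0,17,10]

Answer: 0 0 17 10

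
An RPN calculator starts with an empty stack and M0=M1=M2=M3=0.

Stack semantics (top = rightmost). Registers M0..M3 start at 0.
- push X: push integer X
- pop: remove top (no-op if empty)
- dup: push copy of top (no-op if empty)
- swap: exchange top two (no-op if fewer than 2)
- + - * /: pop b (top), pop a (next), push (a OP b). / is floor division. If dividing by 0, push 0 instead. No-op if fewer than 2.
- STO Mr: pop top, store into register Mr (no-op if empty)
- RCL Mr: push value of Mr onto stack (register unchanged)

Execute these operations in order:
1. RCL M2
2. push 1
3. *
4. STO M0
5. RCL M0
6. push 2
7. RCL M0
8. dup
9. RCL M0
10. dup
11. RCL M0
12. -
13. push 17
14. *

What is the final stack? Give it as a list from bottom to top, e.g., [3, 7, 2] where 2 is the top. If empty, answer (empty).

After op 1 (RCL M2): stack=[0] mem=[0,0,0,0]
After op 2 (push 1): stack=[0,1] mem=[0,0,0,0]
After op 3 (*): stack=[0] mem=[0,0,0,0]
After op 4 (STO M0): stack=[empty] mem=[0,0,0,0]
After op 5 (RCL M0): stack=[0] mem=[0,0,0,0]
After op 6 (push 2): stack=[0,2] mem=[0,0,0,0]
After op 7 (RCL M0): stack=[0,2,0] mem=[0,0,0,0]
After op 8 (dup): stack=[0,2,0,0] mem=[0,0,0,0]
After op 9 (RCL M0): stack=[0,2,0,0,0] mem=[0,0,0,0]
After op 10 (dup): stack=[0,2,0,0,0,0] mem=[0,0,0,0]
After op 11 (RCL M0): stack=[0,2,0,0,0,0,0] mem=[0,0,0,0]
After op 12 (-): stack=[0,2,0,0,0,0] mem=[0,0,0,0]
After op 13 (push 17): stack=[0,2,0,0,0,0,17] mem=[0,0,0,0]
After op 14 (*): stack=[0,2,0,0,0,0] mem=[0,0,0,0]

Answer: [0, 2, 0, 0, 0, 0]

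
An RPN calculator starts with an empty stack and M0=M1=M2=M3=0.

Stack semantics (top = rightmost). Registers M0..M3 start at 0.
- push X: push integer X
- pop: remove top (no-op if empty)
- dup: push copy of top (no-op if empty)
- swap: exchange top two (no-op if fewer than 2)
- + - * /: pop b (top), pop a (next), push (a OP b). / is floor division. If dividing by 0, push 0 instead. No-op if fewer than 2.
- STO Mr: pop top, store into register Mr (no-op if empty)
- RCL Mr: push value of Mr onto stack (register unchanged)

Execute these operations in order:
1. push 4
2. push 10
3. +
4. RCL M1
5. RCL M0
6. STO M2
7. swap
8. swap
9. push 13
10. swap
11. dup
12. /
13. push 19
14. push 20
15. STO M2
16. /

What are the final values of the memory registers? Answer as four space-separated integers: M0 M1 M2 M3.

After op 1 (push 4): stack=[4] mem=[0,0,0,0]
After op 2 (push 10): stack=[4,10] mem=[0,0,0,0]
After op 3 (+): stack=[14] mem=[0,0,0,0]
After op 4 (RCL M1): stack=[14,0] mem=[0,0,0,0]
After op 5 (RCL M0): stack=[14,0,0] mem=[0,0,0,0]
After op 6 (STO M2): stack=[14,0] mem=[0,0,0,0]
After op 7 (swap): stack=[0,14] mem=[0,0,0,0]
After op 8 (swap): stack=[14,0] mem=[0,0,0,0]
After op 9 (push 13): stack=[14,0,13] mem=[0,0,0,0]
After op 10 (swap): stack=[14,13,0] mem=[0,0,0,0]
After op 11 (dup): stack=[14,13,0,0] mem=[0,0,0,0]
After op 12 (/): stack=[14,13,0] mem=[0,0,0,0]
After op 13 (push 19): stack=[14,13,0,19] mem=[0,0,0,0]
After op 14 (push 20): stack=[14,13,0,19,20] mem=[0,0,0,0]
After op 15 (STO M2): stack=[14,13,0,19] mem=[0,0,20,0]
After op 16 (/): stack=[14,13,0] mem=[0,0,20,0]

Answer: 0 0 20 0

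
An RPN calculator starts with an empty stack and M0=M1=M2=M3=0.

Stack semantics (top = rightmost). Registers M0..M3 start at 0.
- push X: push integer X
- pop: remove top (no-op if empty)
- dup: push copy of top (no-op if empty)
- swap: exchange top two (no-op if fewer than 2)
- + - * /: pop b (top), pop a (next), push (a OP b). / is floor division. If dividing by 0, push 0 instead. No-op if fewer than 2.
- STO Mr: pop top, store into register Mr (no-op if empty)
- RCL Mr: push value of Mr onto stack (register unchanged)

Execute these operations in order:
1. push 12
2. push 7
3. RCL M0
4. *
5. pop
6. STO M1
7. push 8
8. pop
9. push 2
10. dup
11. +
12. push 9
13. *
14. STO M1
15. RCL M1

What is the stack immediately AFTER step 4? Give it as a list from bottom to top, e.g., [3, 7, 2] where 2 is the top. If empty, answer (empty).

After op 1 (push 12): stack=[12] mem=[0,0,0,0]
After op 2 (push 7): stack=[12,7] mem=[0,0,0,0]
After op 3 (RCL M0): stack=[12,7,0] mem=[0,0,0,0]
After op 4 (*): stack=[12,0] mem=[0,0,0,0]

[12, 0]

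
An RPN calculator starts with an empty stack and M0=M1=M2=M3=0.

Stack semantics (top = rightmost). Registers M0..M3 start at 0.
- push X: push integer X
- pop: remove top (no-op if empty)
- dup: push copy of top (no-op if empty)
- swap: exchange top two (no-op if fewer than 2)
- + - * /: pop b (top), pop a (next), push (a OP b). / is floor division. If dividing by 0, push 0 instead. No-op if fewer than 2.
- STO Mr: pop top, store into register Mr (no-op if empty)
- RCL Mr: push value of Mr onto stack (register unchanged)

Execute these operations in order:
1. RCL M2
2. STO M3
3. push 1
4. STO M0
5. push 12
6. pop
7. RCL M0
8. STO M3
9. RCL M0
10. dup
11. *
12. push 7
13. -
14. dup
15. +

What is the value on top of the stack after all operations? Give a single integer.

Answer: -12

Derivation:
After op 1 (RCL M2): stack=[0] mem=[0,0,0,0]
After op 2 (STO M3): stack=[empty] mem=[0,0,0,0]
After op 3 (push 1): stack=[1] mem=[0,0,0,0]
After op 4 (STO M0): stack=[empty] mem=[1,0,0,0]
After op 5 (push 12): stack=[12] mem=[1,0,0,0]
After op 6 (pop): stack=[empty] mem=[1,0,0,0]
After op 7 (RCL M0): stack=[1] mem=[1,0,0,0]
After op 8 (STO M3): stack=[empty] mem=[1,0,0,1]
After op 9 (RCL M0): stack=[1] mem=[1,0,0,1]
After op 10 (dup): stack=[1,1] mem=[1,0,0,1]
After op 11 (*): stack=[1] mem=[1,0,0,1]
After op 12 (push 7): stack=[1,7] mem=[1,0,0,1]
After op 13 (-): stack=[-6] mem=[1,0,0,1]
After op 14 (dup): stack=[-6,-6] mem=[1,0,0,1]
After op 15 (+): stack=[-12] mem=[1,0,0,1]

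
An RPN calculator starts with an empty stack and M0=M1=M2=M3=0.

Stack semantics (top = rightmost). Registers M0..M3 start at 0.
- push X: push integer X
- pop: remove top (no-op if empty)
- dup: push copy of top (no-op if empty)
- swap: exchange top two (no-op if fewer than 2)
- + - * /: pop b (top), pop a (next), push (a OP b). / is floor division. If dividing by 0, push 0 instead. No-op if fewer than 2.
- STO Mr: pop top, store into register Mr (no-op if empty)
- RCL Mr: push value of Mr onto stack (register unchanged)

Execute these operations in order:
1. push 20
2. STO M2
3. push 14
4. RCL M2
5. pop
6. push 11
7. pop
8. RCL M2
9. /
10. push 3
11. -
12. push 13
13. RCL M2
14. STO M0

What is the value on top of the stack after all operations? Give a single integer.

After op 1 (push 20): stack=[20] mem=[0,0,0,0]
After op 2 (STO M2): stack=[empty] mem=[0,0,20,0]
After op 3 (push 14): stack=[14] mem=[0,0,20,0]
After op 4 (RCL M2): stack=[14,20] mem=[0,0,20,0]
After op 5 (pop): stack=[14] mem=[0,0,20,0]
After op 6 (push 11): stack=[14,11] mem=[0,0,20,0]
After op 7 (pop): stack=[14] mem=[0,0,20,0]
After op 8 (RCL M2): stack=[14,20] mem=[0,0,20,0]
After op 9 (/): stack=[0] mem=[0,0,20,0]
After op 10 (push 3): stack=[0,3] mem=[0,0,20,0]
After op 11 (-): stack=[-3] mem=[0,0,20,0]
After op 12 (push 13): stack=[-3,13] mem=[0,0,20,0]
After op 13 (RCL M2): stack=[-3,13,20] mem=[0,0,20,0]
After op 14 (STO M0): stack=[-3,13] mem=[20,0,20,0]

Answer: 13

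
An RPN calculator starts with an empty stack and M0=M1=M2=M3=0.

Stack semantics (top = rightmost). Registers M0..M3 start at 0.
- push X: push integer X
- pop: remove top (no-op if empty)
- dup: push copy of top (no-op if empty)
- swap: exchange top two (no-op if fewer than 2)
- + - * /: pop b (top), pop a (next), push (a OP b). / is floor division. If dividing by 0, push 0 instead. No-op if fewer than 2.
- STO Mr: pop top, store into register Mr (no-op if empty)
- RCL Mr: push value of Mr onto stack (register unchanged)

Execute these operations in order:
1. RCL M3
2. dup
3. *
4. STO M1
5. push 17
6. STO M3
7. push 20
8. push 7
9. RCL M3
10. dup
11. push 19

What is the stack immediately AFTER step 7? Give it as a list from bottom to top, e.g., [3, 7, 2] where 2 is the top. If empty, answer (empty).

After op 1 (RCL M3): stack=[0] mem=[0,0,0,0]
After op 2 (dup): stack=[0,0] mem=[0,0,0,0]
After op 3 (*): stack=[0] mem=[0,0,0,0]
After op 4 (STO M1): stack=[empty] mem=[0,0,0,0]
After op 5 (push 17): stack=[17] mem=[0,0,0,0]
After op 6 (STO M3): stack=[empty] mem=[0,0,0,17]
After op 7 (push 20): stack=[20] mem=[0,0,0,17]

[20]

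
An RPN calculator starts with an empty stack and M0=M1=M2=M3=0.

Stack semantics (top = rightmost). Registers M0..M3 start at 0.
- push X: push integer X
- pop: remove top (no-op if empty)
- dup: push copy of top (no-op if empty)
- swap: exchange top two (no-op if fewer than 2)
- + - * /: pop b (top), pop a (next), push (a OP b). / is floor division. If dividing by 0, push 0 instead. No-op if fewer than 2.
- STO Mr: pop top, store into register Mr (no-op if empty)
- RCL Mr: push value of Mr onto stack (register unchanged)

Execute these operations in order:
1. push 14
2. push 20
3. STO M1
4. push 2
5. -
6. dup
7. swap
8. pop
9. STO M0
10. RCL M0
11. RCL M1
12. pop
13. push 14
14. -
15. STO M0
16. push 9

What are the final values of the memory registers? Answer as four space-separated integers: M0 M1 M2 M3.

After op 1 (push 14): stack=[14] mem=[0,0,0,0]
After op 2 (push 20): stack=[14,20] mem=[0,0,0,0]
After op 3 (STO M1): stack=[14] mem=[0,20,0,0]
After op 4 (push 2): stack=[14,2] mem=[0,20,0,0]
After op 5 (-): stack=[12] mem=[0,20,0,0]
After op 6 (dup): stack=[12,12] mem=[0,20,0,0]
After op 7 (swap): stack=[12,12] mem=[0,20,0,0]
After op 8 (pop): stack=[12] mem=[0,20,0,0]
After op 9 (STO M0): stack=[empty] mem=[12,20,0,0]
After op 10 (RCL M0): stack=[12] mem=[12,20,0,0]
After op 11 (RCL M1): stack=[12,20] mem=[12,20,0,0]
After op 12 (pop): stack=[12] mem=[12,20,0,0]
After op 13 (push 14): stack=[12,14] mem=[12,20,0,0]
After op 14 (-): stack=[-2] mem=[12,20,0,0]
After op 15 (STO M0): stack=[empty] mem=[-2,20,0,0]
After op 16 (push 9): stack=[9] mem=[-2,20,0,0]

Answer: -2 20 0 0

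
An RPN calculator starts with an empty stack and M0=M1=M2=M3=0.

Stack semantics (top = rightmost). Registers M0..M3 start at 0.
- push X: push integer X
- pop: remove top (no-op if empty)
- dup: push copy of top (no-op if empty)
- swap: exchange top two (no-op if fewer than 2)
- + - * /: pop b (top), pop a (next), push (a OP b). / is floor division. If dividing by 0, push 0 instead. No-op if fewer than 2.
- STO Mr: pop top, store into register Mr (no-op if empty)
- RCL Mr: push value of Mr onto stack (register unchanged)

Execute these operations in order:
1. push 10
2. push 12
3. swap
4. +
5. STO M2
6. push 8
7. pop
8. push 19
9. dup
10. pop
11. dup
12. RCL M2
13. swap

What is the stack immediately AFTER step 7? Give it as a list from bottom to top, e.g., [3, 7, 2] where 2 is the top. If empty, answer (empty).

After op 1 (push 10): stack=[10] mem=[0,0,0,0]
After op 2 (push 12): stack=[10,12] mem=[0,0,0,0]
After op 3 (swap): stack=[12,10] mem=[0,0,0,0]
After op 4 (+): stack=[22] mem=[0,0,0,0]
After op 5 (STO M2): stack=[empty] mem=[0,0,22,0]
After op 6 (push 8): stack=[8] mem=[0,0,22,0]
After op 7 (pop): stack=[empty] mem=[0,0,22,0]

(empty)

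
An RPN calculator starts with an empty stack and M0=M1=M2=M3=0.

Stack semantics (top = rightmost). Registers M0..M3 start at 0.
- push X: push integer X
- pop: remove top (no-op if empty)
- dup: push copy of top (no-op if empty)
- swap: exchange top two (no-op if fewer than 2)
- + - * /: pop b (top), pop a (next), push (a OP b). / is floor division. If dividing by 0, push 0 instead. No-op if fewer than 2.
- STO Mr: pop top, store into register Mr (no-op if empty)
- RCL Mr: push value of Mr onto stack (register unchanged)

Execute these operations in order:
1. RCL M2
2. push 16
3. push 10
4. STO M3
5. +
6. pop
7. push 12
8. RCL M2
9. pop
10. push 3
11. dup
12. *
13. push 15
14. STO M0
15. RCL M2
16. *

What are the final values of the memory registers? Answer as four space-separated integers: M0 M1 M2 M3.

Answer: 15 0 0 10

Derivation:
After op 1 (RCL M2): stack=[0] mem=[0,0,0,0]
After op 2 (push 16): stack=[0,16] mem=[0,0,0,0]
After op 3 (push 10): stack=[0,16,10] mem=[0,0,0,0]
After op 4 (STO M3): stack=[0,16] mem=[0,0,0,10]
After op 5 (+): stack=[16] mem=[0,0,0,10]
After op 6 (pop): stack=[empty] mem=[0,0,0,10]
After op 7 (push 12): stack=[12] mem=[0,0,0,10]
After op 8 (RCL M2): stack=[12,0] mem=[0,0,0,10]
After op 9 (pop): stack=[12] mem=[0,0,0,10]
After op 10 (push 3): stack=[12,3] mem=[0,0,0,10]
After op 11 (dup): stack=[12,3,3] mem=[0,0,0,10]
After op 12 (*): stack=[12,9] mem=[0,0,0,10]
After op 13 (push 15): stack=[12,9,15] mem=[0,0,0,10]
After op 14 (STO M0): stack=[12,9] mem=[15,0,0,10]
After op 15 (RCL M2): stack=[12,9,0] mem=[15,0,0,10]
After op 16 (*): stack=[12,0] mem=[15,0,0,10]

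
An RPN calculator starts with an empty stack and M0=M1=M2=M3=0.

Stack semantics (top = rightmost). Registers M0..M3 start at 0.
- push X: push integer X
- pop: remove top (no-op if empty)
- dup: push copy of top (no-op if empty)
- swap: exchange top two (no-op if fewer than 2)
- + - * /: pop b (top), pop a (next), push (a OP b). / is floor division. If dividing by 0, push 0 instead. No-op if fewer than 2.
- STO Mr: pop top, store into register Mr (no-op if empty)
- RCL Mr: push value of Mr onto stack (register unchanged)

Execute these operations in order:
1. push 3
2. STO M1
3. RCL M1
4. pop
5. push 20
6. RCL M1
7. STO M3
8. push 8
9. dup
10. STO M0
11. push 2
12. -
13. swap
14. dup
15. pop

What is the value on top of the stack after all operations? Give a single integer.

Answer: 20

Derivation:
After op 1 (push 3): stack=[3] mem=[0,0,0,0]
After op 2 (STO M1): stack=[empty] mem=[0,3,0,0]
After op 3 (RCL M1): stack=[3] mem=[0,3,0,0]
After op 4 (pop): stack=[empty] mem=[0,3,0,0]
After op 5 (push 20): stack=[20] mem=[0,3,0,0]
After op 6 (RCL M1): stack=[20,3] mem=[0,3,0,0]
After op 7 (STO M3): stack=[20] mem=[0,3,0,3]
After op 8 (push 8): stack=[20,8] mem=[0,3,0,3]
After op 9 (dup): stack=[20,8,8] mem=[0,3,0,3]
After op 10 (STO M0): stack=[20,8] mem=[8,3,0,3]
After op 11 (push 2): stack=[20,8,2] mem=[8,3,0,3]
After op 12 (-): stack=[20,6] mem=[8,3,0,3]
After op 13 (swap): stack=[6,20] mem=[8,3,0,3]
After op 14 (dup): stack=[6,20,20] mem=[8,3,0,3]
After op 15 (pop): stack=[6,20] mem=[8,3,0,3]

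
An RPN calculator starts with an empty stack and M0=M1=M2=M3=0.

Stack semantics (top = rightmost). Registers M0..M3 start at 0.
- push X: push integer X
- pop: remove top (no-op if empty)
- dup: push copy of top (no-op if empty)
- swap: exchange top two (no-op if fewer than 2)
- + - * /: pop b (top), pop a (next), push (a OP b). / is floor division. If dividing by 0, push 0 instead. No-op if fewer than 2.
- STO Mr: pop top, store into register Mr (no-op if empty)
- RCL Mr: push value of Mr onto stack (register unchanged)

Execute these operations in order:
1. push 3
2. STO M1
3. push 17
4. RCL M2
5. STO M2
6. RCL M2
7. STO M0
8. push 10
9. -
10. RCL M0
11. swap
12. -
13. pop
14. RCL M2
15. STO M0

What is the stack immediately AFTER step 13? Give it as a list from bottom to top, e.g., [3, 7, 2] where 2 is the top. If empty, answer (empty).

After op 1 (push 3): stack=[3] mem=[0,0,0,0]
After op 2 (STO M1): stack=[empty] mem=[0,3,0,0]
After op 3 (push 17): stack=[17] mem=[0,3,0,0]
After op 4 (RCL M2): stack=[17,0] mem=[0,3,0,0]
After op 5 (STO M2): stack=[17] mem=[0,3,0,0]
After op 6 (RCL M2): stack=[17,0] mem=[0,3,0,0]
After op 7 (STO M0): stack=[17] mem=[0,3,0,0]
After op 8 (push 10): stack=[17,10] mem=[0,3,0,0]
After op 9 (-): stack=[7] mem=[0,3,0,0]
After op 10 (RCL M0): stack=[7,0] mem=[0,3,0,0]
After op 11 (swap): stack=[0,7] mem=[0,3,0,0]
After op 12 (-): stack=[-7] mem=[0,3,0,0]
After op 13 (pop): stack=[empty] mem=[0,3,0,0]

(empty)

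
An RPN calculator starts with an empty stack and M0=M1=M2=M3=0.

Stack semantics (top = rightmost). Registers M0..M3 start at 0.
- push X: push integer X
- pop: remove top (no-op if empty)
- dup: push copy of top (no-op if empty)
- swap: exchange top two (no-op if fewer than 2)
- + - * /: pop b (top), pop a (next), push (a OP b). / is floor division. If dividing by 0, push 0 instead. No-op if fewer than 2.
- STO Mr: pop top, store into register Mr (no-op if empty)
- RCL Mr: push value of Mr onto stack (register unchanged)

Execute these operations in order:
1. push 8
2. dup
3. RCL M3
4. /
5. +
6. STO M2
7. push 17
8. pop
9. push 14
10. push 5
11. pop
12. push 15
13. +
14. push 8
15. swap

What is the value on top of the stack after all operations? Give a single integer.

Answer: 29

Derivation:
After op 1 (push 8): stack=[8] mem=[0,0,0,0]
After op 2 (dup): stack=[8,8] mem=[0,0,0,0]
After op 3 (RCL M3): stack=[8,8,0] mem=[0,0,0,0]
After op 4 (/): stack=[8,0] mem=[0,0,0,0]
After op 5 (+): stack=[8] mem=[0,0,0,0]
After op 6 (STO M2): stack=[empty] mem=[0,0,8,0]
After op 7 (push 17): stack=[17] mem=[0,0,8,0]
After op 8 (pop): stack=[empty] mem=[0,0,8,0]
After op 9 (push 14): stack=[14] mem=[0,0,8,0]
After op 10 (push 5): stack=[14,5] mem=[0,0,8,0]
After op 11 (pop): stack=[14] mem=[0,0,8,0]
After op 12 (push 15): stack=[14,15] mem=[0,0,8,0]
After op 13 (+): stack=[29] mem=[0,0,8,0]
After op 14 (push 8): stack=[29,8] mem=[0,0,8,0]
After op 15 (swap): stack=[8,29] mem=[0,0,8,0]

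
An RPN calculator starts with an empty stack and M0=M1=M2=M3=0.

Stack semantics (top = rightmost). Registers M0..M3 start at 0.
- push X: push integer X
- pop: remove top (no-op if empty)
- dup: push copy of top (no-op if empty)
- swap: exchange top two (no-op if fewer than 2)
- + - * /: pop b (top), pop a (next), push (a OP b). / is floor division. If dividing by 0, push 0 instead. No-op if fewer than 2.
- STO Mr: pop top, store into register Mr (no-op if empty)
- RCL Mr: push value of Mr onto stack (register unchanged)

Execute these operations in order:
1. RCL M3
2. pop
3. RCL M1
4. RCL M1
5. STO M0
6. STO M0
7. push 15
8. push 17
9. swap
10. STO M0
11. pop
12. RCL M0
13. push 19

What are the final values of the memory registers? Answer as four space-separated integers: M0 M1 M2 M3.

After op 1 (RCL M3): stack=[0] mem=[0,0,0,0]
After op 2 (pop): stack=[empty] mem=[0,0,0,0]
After op 3 (RCL M1): stack=[0] mem=[0,0,0,0]
After op 4 (RCL M1): stack=[0,0] mem=[0,0,0,0]
After op 5 (STO M0): stack=[0] mem=[0,0,0,0]
After op 6 (STO M0): stack=[empty] mem=[0,0,0,0]
After op 7 (push 15): stack=[15] mem=[0,0,0,0]
After op 8 (push 17): stack=[15,17] mem=[0,0,0,0]
After op 9 (swap): stack=[17,15] mem=[0,0,0,0]
After op 10 (STO M0): stack=[17] mem=[15,0,0,0]
After op 11 (pop): stack=[empty] mem=[15,0,0,0]
After op 12 (RCL M0): stack=[15] mem=[15,0,0,0]
After op 13 (push 19): stack=[15,19] mem=[15,0,0,0]

Answer: 15 0 0 0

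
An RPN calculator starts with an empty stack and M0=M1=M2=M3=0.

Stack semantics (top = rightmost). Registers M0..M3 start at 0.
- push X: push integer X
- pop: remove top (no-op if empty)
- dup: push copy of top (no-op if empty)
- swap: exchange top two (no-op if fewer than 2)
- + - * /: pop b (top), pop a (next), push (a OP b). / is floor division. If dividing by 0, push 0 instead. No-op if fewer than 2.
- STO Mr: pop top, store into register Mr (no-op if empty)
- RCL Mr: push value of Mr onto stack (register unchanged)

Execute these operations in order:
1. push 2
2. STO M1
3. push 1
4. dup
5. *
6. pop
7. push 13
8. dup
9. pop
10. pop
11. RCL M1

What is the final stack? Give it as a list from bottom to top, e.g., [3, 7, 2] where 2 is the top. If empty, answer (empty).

After op 1 (push 2): stack=[2] mem=[0,0,0,0]
After op 2 (STO M1): stack=[empty] mem=[0,2,0,0]
After op 3 (push 1): stack=[1] mem=[0,2,0,0]
After op 4 (dup): stack=[1,1] mem=[0,2,0,0]
After op 5 (*): stack=[1] mem=[0,2,0,0]
After op 6 (pop): stack=[empty] mem=[0,2,0,0]
After op 7 (push 13): stack=[13] mem=[0,2,0,0]
After op 8 (dup): stack=[13,13] mem=[0,2,0,0]
After op 9 (pop): stack=[13] mem=[0,2,0,0]
After op 10 (pop): stack=[empty] mem=[0,2,0,0]
After op 11 (RCL M1): stack=[2] mem=[0,2,0,0]

Answer: [2]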